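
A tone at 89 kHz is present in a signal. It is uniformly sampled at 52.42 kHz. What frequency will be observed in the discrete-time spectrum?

15.84 kHz

89 kHz mod fs = 36.58 kHz.
36.58 kHz > fs/2 = 26.21 kHz, folds to fs − 36.58 kHz = 15.84 kHz.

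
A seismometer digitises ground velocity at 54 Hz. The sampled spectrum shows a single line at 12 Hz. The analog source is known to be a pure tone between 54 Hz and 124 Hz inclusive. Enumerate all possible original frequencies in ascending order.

Frequencies that alias to 12 Hz are k·fs ± 12 Hz for integer k ≥ 0.
k=0: 12 Hz.
k=1: 42 Hz, 66 Hz.
k=2: 96 Hz, 120 Hz.
k=3: 150 Hz, 174 Hz.
Within [54 Hz, 124 Hz]: 66 Hz, 96 Hz, 120 Hz.

66 Hz, 96 Hz, 120 Hz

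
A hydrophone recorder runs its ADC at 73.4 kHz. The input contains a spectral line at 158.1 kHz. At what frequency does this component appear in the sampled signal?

158.1 kHz mod fs = 11.3 kHz.
11.3 kHz ≤ fs/2 = 36.7 kHz, appears at 11.3 kHz.

11.3 kHz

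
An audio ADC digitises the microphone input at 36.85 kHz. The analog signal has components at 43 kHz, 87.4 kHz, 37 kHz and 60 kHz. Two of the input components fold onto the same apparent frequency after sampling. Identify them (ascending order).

60 kHz, 87.4 kHz

fs/2 = 18.425 kHz.
43 kHz mod fs = 6.15 kHz.
6.15 kHz ≤ fs/2 = 18.425 kHz, appears at 6.15 kHz.
87.4 kHz mod fs = 13.7 kHz.
13.7 kHz ≤ fs/2 = 18.425 kHz, appears at 13.7 kHz.
37 kHz mod fs = 0.15 kHz.
0.15 kHz ≤ fs/2 = 18.425 kHz, appears at 0.15 kHz.
60 kHz mod fs = 23.15 kHz.
23.15 kHz > fs/2 = 18.425 kHz, folds to fs − 23.15 kHz = 13.7 kHz.
60 kHz and 87.4 kHz both map to 13.7 kHz.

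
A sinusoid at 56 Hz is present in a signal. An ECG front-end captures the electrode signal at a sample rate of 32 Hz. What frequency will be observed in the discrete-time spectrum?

8 Hz

56 Hz mod fs = 24 Hz.
24 Hz > fs/2 = 16 Hz, folds to fs − 24 Hz = 8 Hz.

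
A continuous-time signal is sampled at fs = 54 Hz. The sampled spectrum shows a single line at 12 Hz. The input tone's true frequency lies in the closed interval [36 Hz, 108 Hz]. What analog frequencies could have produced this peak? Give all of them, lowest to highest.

42 Hz, 66 Hz, 96 Hz

Frequencies that alias to 12 Hz are k·fs ± 12 Hz for integer k ≥ 0.
k=0: 12 Hz.
k=1: 42 Hz, 66 Hz.
k=2: 96 Hz, 120 Hz.
k=3: 150 Hz, 174 Hz.
Within [36 Hz, 108 Hz]: 42 Hz, 66 Hz, 96 Hz.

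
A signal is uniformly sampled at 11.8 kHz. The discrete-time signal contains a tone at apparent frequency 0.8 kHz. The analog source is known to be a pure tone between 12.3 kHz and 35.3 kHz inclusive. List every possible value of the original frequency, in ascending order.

Frequencies that alias to 0.8 kHz are k·fs ± 0.8 kHz for integer k ≥ 0.
k=0: 0.8 kHz.
k=1: 11 kHz, 12.6 kHz.
k=2: 22.8 kHz, 24.4 kHz.
k=3: 34.6 kHz, 36.2 kHz.
k=4: 46.4 kHz, 48 kHz.
Within [12.3 kHz, 35.3 kHz]: 12.6 kHz, 22.8 kHz, 24.4 kHz, 34.6 kHz.

12.6 kHz, 22.8 kHz, 24.4 kHz, 34.6 kHz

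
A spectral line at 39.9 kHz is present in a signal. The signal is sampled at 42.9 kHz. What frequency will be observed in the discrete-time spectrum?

3 kHz

39.9 kHz > fs/2 = 21.45 kHz, folds to fs − 39.9 kHz = 3 kHz.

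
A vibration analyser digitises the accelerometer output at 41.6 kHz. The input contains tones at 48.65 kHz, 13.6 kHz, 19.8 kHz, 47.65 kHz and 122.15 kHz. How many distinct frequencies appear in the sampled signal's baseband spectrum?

fs/2 = 20.8 kHz.
48.65 kHz mod fs = 7.05 kHz.
7.05 kHz ≤ fs/2 = 20.8 kHz, appears at 7.05 kHz.
13.6 kHz ≤ fs/2 = 20.8 kHz, passes unchanged.
19.8 kHz ≤ fs/2 = 20.8 kHz, passes unchanged.
47.65 kHz mod fs = 6.05 kHz.
6.05 kHz ≤ fs/2 = 20.8 kHz, appears at 6.05 kHz.
122.15 kHz mod fs = 38.95 kHz.
38.95 kHz > fs/2 = 20.8 kHz, folds to fs − 38.95 kHz = 2.65 kHz.
Distinct values: {2.65 kHz, 6.05 kHz, 7.05 kHz, 13.6 kHz, 19.8 kHz} → 5.

5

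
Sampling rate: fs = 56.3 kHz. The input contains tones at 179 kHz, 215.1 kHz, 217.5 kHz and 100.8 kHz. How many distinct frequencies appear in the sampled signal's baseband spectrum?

3

fs/2 = 28.15 kHz.
179 kHz mod fs = 10.1 kHz.
10.1 kHz ≤ fs/2 = 28.15 kHz, appears at 10.1 kHz.
215.1 kHz mod fs = 46.2 kHz.
46.2 kHz > fs/2 = 28.15 kHz, folds to fs − 46.2 kHz = 10.1 kHz.
217.5 kHz mod fs = 48.6 kHz.
48.6 kHz > fs/2 = 28.15 kHz, folds to fs − 48.6 kHz = 7.7 kHz.
100.8 kHz mod fs = 44.5 kHz.
44.5 kHz > fs/2 = 28.15 kHz, folds to fs − 44.5 kHz = 11.8 kHz.
Distinct values: {7.7 kHz, 10.1 kHz, 11.8 kHz} → 3.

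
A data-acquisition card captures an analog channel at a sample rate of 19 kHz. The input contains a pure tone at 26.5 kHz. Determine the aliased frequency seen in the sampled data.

26.5 kHz mod fs = 7.5 kHz.
7.5 kHz ≤ fs/2 = 9.5 kHz, appears at 7.5 kHz.

7.5 kHz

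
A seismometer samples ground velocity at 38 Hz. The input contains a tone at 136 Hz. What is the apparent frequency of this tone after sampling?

136 Hz mod fs = 22 Hz.
22 Hz > fs/2 = 19 Hz, folds to fs − 22 Hz = 16 Hz.

16 Hz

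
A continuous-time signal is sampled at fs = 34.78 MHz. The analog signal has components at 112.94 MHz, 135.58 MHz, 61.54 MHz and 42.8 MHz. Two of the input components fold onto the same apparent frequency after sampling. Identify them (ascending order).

42.8 MHz, 61.54 MHz

fs/2 = 17.39 MHz.
112.94 MHz mod fs = 8.6 MHz.
8.6 MHz ≤ fs/2 = 17.39 MHz, appears at 8.6 MHz.
135.58 MHz mod fs = 31.24 MHz.
31.24 MHz > fs/2 = 17.39 MHz, folds to fs − 31.24 MHz = 3.54 MHz.
61.54 MHz mod fs = 26.76 MHz.
26.76 MHz > fs/2 = 17.39 MHz, folds to fs − 26.76 MHz = 8.02 MHz.
42.8 MHz mod fs = 8.02 MHz.
8.02 MHz ≤ fs/2 = 17.39 MHz, appears at 8.02 MHz.
42.8 MHz and 61.54 MHz both map to 8.02 MHz.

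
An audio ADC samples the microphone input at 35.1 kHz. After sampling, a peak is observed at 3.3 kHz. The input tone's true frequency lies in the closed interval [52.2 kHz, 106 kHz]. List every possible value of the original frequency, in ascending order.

Frequencies that alias to 3.3 kHz are k·fs ± 3.3 kHz for integer k ≥ 0.
k=0: 3.3 kHz.
k=1: 31.8 kHz, 38.4 kHz.
k=2: 66.9 kHz, 73.5 kHz.
k=3: 102 kHz, 108.6 kHz.
k=4: 137.1 kHz, 143.7 kHz.
Within [52.2 kHz, 106 kHz]: 66.9 kHz, 73.5 kHz, 102 kHz.

66.9 kHz, 73.5 kHz, 102 kHz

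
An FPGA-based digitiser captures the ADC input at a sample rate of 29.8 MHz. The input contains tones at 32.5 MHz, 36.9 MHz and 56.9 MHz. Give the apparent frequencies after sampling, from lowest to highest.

fs/2 = 14.9 MHz.
32.5 MHz mod fs = 2.7 MHz.
2.7 MHz ≤ fs/2 = 14.9 MHz, appears at 2.7 MHz.
36.9 MHz mod fs = 7.1 MHz.
7.1 MHz ≤ fs/2 = 14.9 MHz, appears at 7.1 MHz.
56.9 MHz mod fs = 27.1 MHz.
27.1 MHz > fs/2 = 14.9 MHz, folds to fs − 27.1 MHz = 2.7 MHz.
Distinct values: {2.7 MHz, 7.1 MHz}.

2.7 MHz, 7.1 MHz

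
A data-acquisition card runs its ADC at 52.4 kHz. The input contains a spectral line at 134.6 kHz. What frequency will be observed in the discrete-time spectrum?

22.6 kHz

134.6 kHz mod fs = 29.8 kHz.
29.8 kHz > fs/2 = 26.2 kHz, folds to fs − 29.8 kHz = 22.6 kHz.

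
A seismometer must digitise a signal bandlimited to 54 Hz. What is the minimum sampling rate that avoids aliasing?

108 Hz

Nyquist rate = 2 × 54 Hz = 108 Hz.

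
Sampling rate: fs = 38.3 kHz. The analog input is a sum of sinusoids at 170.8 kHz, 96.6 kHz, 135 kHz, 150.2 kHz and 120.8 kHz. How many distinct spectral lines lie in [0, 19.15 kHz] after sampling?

fs/2 = 19.15 kHz.
170.8 kHz mod fs = 17.6 kHz.
17.6 kHz ≤ fs/2 = 19.15 kHz, appears at 17.6 kHz.
96.6 kHz mod fs = 20 kHz.
20 kHz > fs/2 = 19.15 kHz, folds to fs − 20 kHz = 18.3 kHz.
135 kHz mod fs = 20.1 kHz.
20.1 kHz > fs/2 = 19.15 kHz, folds to fs − 20.1 kHz = 18.2 kHz.
150.2 kHz mod fs = 35.3 kHz.
35.3 kHz > fs/2 = 19.15 kHz, folds to fs − 35.3 kHz = 3 kHz.
120.8 kHz mod fs = 5.9 kHz.
5.9 kHz ≤ fs/2 = 19.15 kHz, appears at 5.9 kHz.
Distinct values: {3 kHz, 5.9 kHz, 17.6 kHz, 18.2 kHz, 18.3 kHz} → 5.

5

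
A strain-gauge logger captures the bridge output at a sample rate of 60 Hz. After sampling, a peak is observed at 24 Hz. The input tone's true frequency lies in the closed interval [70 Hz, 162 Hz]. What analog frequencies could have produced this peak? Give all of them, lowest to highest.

84 Hz, 96 Hz, 144 Hz, 156 Hz

Frequencies that alias to 24 Hz are k·fs ± 24 Hz for integer k ≥ 0.
k=0: 24 Hz.
k=1: 36 Hz, 84 Hz.
k=2: 96 Hz, 144 Hz.
k=3: 156 Hz, 204 Hz.
k=4: 216 Hz, 264 Hz.
Within [70 Hz, 162 Hz]: 84 Hz, 96 Hz, 144 Hz, 156 Hz.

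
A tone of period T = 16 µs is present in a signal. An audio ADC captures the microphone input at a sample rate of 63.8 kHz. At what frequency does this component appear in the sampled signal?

T = 16 µs → f = 1/T = 62.5 kHz.
62.5 kHz > fs/2 = 31.9 kHz, folds to fs − 62.5 kHz = 1.3 kHz.

1.3 kHz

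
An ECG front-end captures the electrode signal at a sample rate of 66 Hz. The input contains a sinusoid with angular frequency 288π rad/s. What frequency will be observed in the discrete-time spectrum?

ω = 288π rad/s → f = ω/(2π) = 144 Hz.
144 Hz mod fs = 12 Hz.
12 Hz ≤ fs/2 = 33 Hz, appears at 12 Hz.

12 Hz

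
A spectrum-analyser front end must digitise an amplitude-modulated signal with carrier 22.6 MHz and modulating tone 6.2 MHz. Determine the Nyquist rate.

57.6 MHz

AM sidebands sit at fc ± fm = 16.4 MHz and 28.8 MHz.
Highest-frequency component: 28.8 MHz.
Nyquist rate = 2 × 28.8 MHz = 57.6 MHz.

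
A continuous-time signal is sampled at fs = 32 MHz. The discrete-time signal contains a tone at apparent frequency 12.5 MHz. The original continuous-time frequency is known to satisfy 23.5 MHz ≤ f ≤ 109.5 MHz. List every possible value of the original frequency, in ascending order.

44.5 MHz, 51.5 MHz, 76.5 MHz, 83.5 MHz, 108.5 MHz

Frequencies that alias to 12.5 MHz are k·fs ± 12.5 MHz for integer k ≥ 0.
k=0: 12.5 MHz.
k=1: 19.5 MHz, 44.5 MHz.
k=2: 51.5 MHz, 76.5 MHz.
k=3: 83.5 MHz, 108.5 MHz.
k=4: 115.5 MHz, 140.5 MHz.
Within [23.5 MHz, 109.5 MHz]: 44.5 MHz, 51.5 MHz, 76.5 MHz, 83.5 MHz, 108.5 MHz.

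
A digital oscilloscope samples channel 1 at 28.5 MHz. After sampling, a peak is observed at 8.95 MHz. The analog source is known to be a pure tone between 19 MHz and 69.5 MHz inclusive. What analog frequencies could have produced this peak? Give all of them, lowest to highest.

19.55 MHz, 37.45 MHz, 48.05 MHz, 65.95 MHz

Frequencies that alias to 8.95 MHz are k·fs ± 8.95 MHz for integer k ≥ 0.
k=0: 8.95 MHz.
k=1: 19.55 MHz, 37.45 MHz.
k=2: 48.05 MHz, 65.95 MHz.
k=3: 76.55 MHz, 94.45 MHz.
Within [19 MHz, 69.5 MHz]: 19.55 MHz, 37.45 MHz, 48.05 MHz, 65.95 MHz.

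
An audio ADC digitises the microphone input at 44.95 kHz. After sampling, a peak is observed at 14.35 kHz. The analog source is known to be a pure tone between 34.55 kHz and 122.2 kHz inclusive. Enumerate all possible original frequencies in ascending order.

59.3 kHz, 75.55 kHz, 104.25 kHz, 120.5 kHz

Frequencies that alias to 14.35 kHz are k·fs ± 14.35 kHz for integer k ≥ 0.
k=0: 14.35 kHz.
k=1: 30.6 kHz, 59.3 kHz.
k=2: 75.55 kHz, 104.25 kHz.
k=3: 120.5 kHz, 149.2 kHz.
k=4: 165.45 kHz, 194.15 kHz.
Within [34.55 kHz, 122.2 kHz]: 59.3 kHz, 75.55 kHz, 104.25 kHz, 120.5 kHz.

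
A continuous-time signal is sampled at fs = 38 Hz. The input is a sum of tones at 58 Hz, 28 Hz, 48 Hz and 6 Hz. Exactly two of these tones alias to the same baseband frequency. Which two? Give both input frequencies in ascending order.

fs/2 = 19 Hz.
58 Hz mod fs = 20 Hz.
20 Hz > fs/2 = 19 Hz, folds to fs − 20 Hz = 18 Hz.
28 Hz > fs/2 = 19 Hz, folds to fs − 28 Hz = 10 Hz.
48 Hz mod fs = 10 Hz.
10 Hz ≤ fs/2 = 19 Hz, appears at 10 Hz.
6 Hz ≤ fs/2 = 19 Hz, passes unchanged.
28 Hz and 48 Hz both map to 10 Hz.

28 Hz, 48 Hz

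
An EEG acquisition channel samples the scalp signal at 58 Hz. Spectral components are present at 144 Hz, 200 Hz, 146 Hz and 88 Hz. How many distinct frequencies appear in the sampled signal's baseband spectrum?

fs/2 = 29 Hz.
144 Hz mod fs = 28 Hz.
28 Hz ≤ fs/2 = 29 Hz, appears at 28 Hz.
200 Hz mod fs = 26 Hz.
26 Hz ≤ fs/2 = 29 Hz, appears at 26 Hz.
146 Hz mod fs = 30 Hz.
30 Hz > fs/2 = 29 Hz, folds to fs − 30 Hz = 28 Hz.
88 Hz mod fs = 30 Hz.
30 Hz > fs/2 = 29 Hz, folds to fs − 30 Hz = 28 Hz.
Distinct values: {26 Hz, 28 Hz} → 2.

2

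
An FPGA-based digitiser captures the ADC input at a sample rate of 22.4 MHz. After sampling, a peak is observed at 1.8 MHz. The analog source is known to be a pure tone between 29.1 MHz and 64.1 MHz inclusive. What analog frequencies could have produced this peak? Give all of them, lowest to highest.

Frequencies that alias to 1.8 MHz are k·fs ± 1.8 MHz for integer k ≥ 0.
k=0: 1.8 MHz.
k=1: 20.6 MHz, 24.2 MHz.
k=2: 43 MHz, 46.6 MHz.
k=3: 65.4 MHz, 69 MHz.
Within [29.1 MHz, 64.1 MHz]: 43 MHz, 46.6 MHz.

43 MHz, 46.6 MHz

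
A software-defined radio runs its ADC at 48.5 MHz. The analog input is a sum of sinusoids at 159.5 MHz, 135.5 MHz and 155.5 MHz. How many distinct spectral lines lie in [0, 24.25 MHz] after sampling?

fs/2 = 24.25 MHz.
159.5 MHz mod fs = 14 MHz.
14 MHz ≤ fs/2 = 24.25 MHz, appears at 14 MHz.
135.5 MHz mod fs = 38.5 MHz.
38.5 MHz > fs/2 = 24.25 MHz, folds to fs − 38.5 MHz = 10 MHz.
155.5 MHz mod fs = 10 MHz.
10 MHz ≤ fs/2 = 24.25 MHz, appears at 10 MHz.
Distinct values: {10 MHz, 14 MHz} → 2.

2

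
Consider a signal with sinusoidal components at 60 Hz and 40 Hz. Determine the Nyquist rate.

Highest-frequency component: 60 Hz.
Nyquist rate = 2 × 60 Hz = 120 Hz.

120 Hz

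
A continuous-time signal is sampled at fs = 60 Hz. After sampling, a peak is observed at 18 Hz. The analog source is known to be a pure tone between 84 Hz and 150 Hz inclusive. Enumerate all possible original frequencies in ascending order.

102 Hz, 138 Hz

Frequencies that alias to 18 Hz are k·fs ± 18 Hz for integer k ≥ 0.
k=0: 18 Hz.
k=1: 42 Hz, 78 Hz.
k=2: 102 Hz, 138 Hz.
k=3: 162 Hz, 198 Hz.
Within [84 Hz, 150 Hz]: 102 Hz, 138 Hz.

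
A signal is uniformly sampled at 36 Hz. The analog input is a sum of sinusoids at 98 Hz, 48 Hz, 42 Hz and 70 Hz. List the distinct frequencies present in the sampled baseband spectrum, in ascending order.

fs/2 = 18 Hz.
98 Hz mod fs = 26 Hz.
26 Hz > fs/2 = 18 Hz, folds to fs − 26 Hz = 10 Hz.
48 Hz mod fs = 12 Hz.
12 Hz ≤ fs/2 = 18 Hz, appears at 12 Hz.
42 Hz mod fs = 6 Hz.
6 Hz ≤ fs/2 = 18 Hz, appears at 6 Hz.
70 Hz mod fs = 34 Hz.
34 Hz > fs/2 = 18 Hz, folds to fs − 34 Hz = 2 Hz.
Distinct values: {2 Hz, 6 Hz, 10 Hz, 12 Hz}.

2 Hz, 6 Hz, 10 Hz, 12 Hz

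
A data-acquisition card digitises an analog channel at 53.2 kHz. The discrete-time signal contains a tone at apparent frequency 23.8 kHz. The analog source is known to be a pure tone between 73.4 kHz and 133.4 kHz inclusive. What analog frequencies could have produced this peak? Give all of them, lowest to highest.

77 kHz, 82.6 kHz, 130.2 kHz

Frequencies that alias to 23.8 kHz are k·fs ± 23.8 kHz for integer k ≥ 0.
k=0: 23.8 kHz.
k=1: 29.4 kHz, 77 kHz.
k=2: 82.6 kHz, 130.2 kHz.
k=3: 135.8 kHz, 183.4 kHz.
Within [73.4 kHz, 133.4 kHz]: 77 kHz, 82.6 kHz, 130.2 kHz.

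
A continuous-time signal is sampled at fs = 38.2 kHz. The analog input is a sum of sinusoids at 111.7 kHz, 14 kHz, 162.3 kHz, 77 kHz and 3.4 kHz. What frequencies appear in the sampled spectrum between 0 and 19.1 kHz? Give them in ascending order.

0.6 kHz, 2.9 kHz, 3.4 kHz, 9.5 kHz, 14 kHz

fs/2 = 19.1 kHz.
111.7 kHz mod fs = 35.3 kHz.
35.3 kHz > fs/2 = 19.1 kHz, folds to fs − 35.3 kHz = 2.9 kHz.
14 kHz ≤ fs/2 = 19.1 kHz, passes unchanged.
162.3 kHz mod fs = 9.5 kHz.
9.5 kHz ≤ fs/2 = 19.1 kHz, appears at 9.5 kHz.
77 kHz mod fs = 0.6 kHz.
0.6 kHz ≤ fs/2 = 19.1 kHz, appears at 0.6 kHz.
3.4 kHz ≤ fs/2 = 19.1 kHz, passes unchanged.
Distinct values: {0.6 kHz, 2.9 kHz, 3.4 kHz, 9.5 kHz, 14 kHz}.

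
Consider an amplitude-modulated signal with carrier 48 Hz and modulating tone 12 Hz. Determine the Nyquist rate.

AM sidebands sit at fc ± fm = 36 Hz and 60 Hz.
Highest-frequency component: 60 Hz.
Nyquist rate = 2 × 60 Hz = 120 Hz.

120 Hz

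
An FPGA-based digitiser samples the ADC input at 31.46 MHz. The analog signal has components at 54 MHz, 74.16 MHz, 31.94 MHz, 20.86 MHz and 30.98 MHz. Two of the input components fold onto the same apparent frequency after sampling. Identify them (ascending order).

fs/2 = 15.73 MHz.
54 MHz mod fs = 22.54 MHz.
22.54 MHz > fs/2 = 15.73 MHz, folds to fs − 22.54 MHz = 8.92 MHz.
74.16 MHz mod fs = 11.24 MHz.
11.24 MHz ≤ fs/2 = 15.73 MHz, appears at 11.24 MHz.
31.94 MHz mod fs = 0.48 MHz.
0.48 MHz ≤ fs/2 = 15.73 MHz, appears at 0.48 MHz.
20.86 MHz > fs/2 = 15.73 MHz, folds to fs − 20.86 MHz = 10.6 MHz.
30.98 MHz > fs/2 = 15.73 MHz, folds to fs − 30.98 MHz = 0.48 MHz.
30.98 MHz and 31.94 MHz both map to 0.48 MHz.

30.98 MHz, 31.94 MHz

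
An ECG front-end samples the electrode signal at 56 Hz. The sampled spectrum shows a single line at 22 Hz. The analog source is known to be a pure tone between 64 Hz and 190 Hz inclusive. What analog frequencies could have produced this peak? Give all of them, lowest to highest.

Frequencies that alias to 22 Hz are k·fs ± 22 Hz for integer k ≥ 0.
k=0: 22 Hz.
k=1: 34 Hz, 78 Hz.
k=2: 90 Hz, 134 Hz.
k=3: 146 Hz, 190 Hz.
k=4: 202 Hz, 246 Hz.
Within [64 Hz, 190 Hz]: 78 Hz, 90 Hz, 134 Hz, 146 Hz, 190 Hz.

78 Hz, 90 Hz, 134 Hz, 146 Hz, 190 Hz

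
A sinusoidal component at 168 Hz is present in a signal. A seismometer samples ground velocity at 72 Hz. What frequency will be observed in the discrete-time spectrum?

24 Hz

168 Hz mod fs = 24 Hz.
24 Hz ≤ fs/2 = 36 Hz, appears at 24 Hz.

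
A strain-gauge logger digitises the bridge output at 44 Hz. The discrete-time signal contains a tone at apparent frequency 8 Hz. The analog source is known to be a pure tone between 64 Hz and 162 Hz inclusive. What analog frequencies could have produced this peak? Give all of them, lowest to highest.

80 Hz, 96 Hz, 124 Hz, 140 Hz

Frequencies that alias to 8 Hz are k·fs ± 8 Hz for integer k ≥ 0.
k=0: 8 Hz.
k=1: 36 Hz, 52 Hz.
k=2: 80 Hz, 96 Hz.
k=3: 124 Hz, 140 Hz.
k=4: 168 Hz, 184 Hz.
Within [64 Hz, 162 Hz]: 80 Hz, 96 Hz, 124 Hz, 140 Hz.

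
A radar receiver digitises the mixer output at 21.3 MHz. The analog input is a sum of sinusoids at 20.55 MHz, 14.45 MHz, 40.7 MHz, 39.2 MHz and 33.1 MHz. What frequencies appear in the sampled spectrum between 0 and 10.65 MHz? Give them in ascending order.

0.75 MHz, 1.9 MHz, 3.4 MHz, 6.85 MHz, 9.5 MHz

fs/2 = 10.65 MHz.
20.55 MHz > fs/2 = 10.65 MHz, folds to fs − 20.55 MHz = 0.75 MHz.
14.45 MHz > fs/2 = 10.65 MHz, folds to fs − 14.45 MHz = 6.85 MHz.
40.7 MHz mod fs = 19.4 MHz.
19.4 MHz > fs/2 = 10.65 MHz, folds to fs − 19.4 MHz = 1.9 MHz.
39.2 MHz mod fs = 17.9 MHz.
17.9 MHz > fs/2 = 10.65 MHz, folds to fs − 17.9 MHz = 3.4 MHz.
33.1 MHz mod fs = 11.8 MHz.
11.8 MHz > fs/2 = 10.65 MHz, folds to fs − 11.8 MHz = 9.5 MHz.
Distinct values: {0.75 MHz, 1.9 MHz, 3.4 MHz, 6.85 MHz, 9.5 MHz}.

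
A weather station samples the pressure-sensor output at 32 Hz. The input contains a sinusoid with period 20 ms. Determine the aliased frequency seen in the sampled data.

14 Hz

T = 20 ms → f = 1/T = 50 Hz.
50 Hz mod fs = 18 Hz.
18 Hz > fs/2 = 16 Hz, folds to fs − 18 Hz = 14 Hz.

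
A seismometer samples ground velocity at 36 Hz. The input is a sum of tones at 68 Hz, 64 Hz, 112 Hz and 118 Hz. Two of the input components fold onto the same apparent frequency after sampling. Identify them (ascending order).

68 Hz, 112 Hz

fs/2 = 18 Hz.
68 Hz mod fs = 32 Hz.
32 Hz > fs/2 = 18 Hz, folds to fs − 32 Hz = 4 Hz.
64 Hz mod fs = 28 Hz.
28 Hz > fs/2 = 18 Hz, folds to fs − 28 Hz = 8 Hz.
112 Hz mod fs = 4 Hz.
4 Hz ≤ fs/2 = 18 Hz, appears at 4 Hz.
118 Hz mod fs = 10 Hz.
10 Hz ≤ fs/2 = 18 Hz, appears at 10 Hz.
68 Hz and 112 Hz both map to 4 Hz.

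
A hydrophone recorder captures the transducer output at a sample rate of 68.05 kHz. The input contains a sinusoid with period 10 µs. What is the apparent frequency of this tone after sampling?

T = 10 µs → f = 1/T = 100 kHz.
100 kHz mod fs = 31.95 kHz.
31.95 kHz ≤ fs/2 = 34.025 kHz, appears at 31.95 kHz.

31.95 kHz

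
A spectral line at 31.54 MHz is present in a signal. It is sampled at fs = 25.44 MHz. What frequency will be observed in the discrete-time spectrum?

31.54 MHz mod fs = 6.1 MHz.
6.1 MHz ≤ fs/2 = 12.72 MHz, appears at 6.1 MHz.

6.1 MHz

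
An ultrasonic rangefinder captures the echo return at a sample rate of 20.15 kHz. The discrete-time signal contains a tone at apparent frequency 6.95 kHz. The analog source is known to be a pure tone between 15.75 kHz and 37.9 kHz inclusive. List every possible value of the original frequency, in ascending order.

27.1 kHz, 33.35 kHz

Frequencies that alias to 6.95 kHz are k·fs ± 6.95 kHz for integer k ≥ 0.
k=0: 6.95 kHz.
k=1: 13.2 kHz, 27.1 kHz.
k=2: 33.35 kHz, 47.25 kHz.
k=3: 53.5 kHz, 67.4 kHz.
Within [15.75 kHz, 37.9 kHz]: 27.1 kHz, 33.35 kHz.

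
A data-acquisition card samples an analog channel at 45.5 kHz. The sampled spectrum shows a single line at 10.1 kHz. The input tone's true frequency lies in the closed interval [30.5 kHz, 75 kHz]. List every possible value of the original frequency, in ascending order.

Frequencies that alias to 10.1 kHz are k·fs ± 10.1 kHz for integer k ≥ 0.
k=0: 10.1 kHz.
k=1: 35.4 kHz, 55.6 kHz.
k=2: 80.9 kHz, 101.1 kHz.
Within [30.5 kHz, 75 kHz]: 35.4 kHz, 55.6 kHz.

35.4 kHz, 55.6 kHz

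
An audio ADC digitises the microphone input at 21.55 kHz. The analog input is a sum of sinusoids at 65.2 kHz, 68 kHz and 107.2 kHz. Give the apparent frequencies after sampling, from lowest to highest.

fs/2 = 10.775 kHz.
65.2 kHz mod fs = 0.55 kHz.
0.55 kHz ≤ fs/2 = 10.775 kHz, appears at 0.55 kHz.
68 kHz mod fs = 3.35 kHz.
3.35 kHz ≤ fs/2 = 10.775 kHz, appears at 3.35 kHz.
107.2 kHz mod fs = 21 kHz.
21 kHz > fs/2 = 10.775 kHz, folds to fs − 21 kHz = 0.55 kHz.
Distinct values: {0.55 kHz, 3.35 kHz}.

0.55 kHz, 3.35 kHz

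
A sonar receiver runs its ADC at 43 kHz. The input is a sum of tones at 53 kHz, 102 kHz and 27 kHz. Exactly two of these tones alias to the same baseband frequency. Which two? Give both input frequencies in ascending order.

fs/2 = 21.5 kHz.
53 kHz mod fs = 10 kHz.
10 kHz ≤ fs/2 = 21.5 kHz, appears at 10 kHz.
102 kHz mod fs = 16 kHz.
16 kHz ≤ fs/2 = 21.5 kHz, appears at 16 kHz.
27 kHz > fs/2 = 21.5 kHz, folds to fs − 27 kHz = 16 kHz.
27 kHz and 102 kHz both map to 16 kHz.

27 kHz, 102 kHz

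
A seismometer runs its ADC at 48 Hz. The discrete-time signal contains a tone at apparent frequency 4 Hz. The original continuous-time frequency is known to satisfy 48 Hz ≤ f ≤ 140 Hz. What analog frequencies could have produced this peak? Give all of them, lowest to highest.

Frequencies that alias to 4 Hz are k·fs ± 4 Hz for integer k ≥ 0.
k=0: 4 Hz.
k=1: 44 Hz, 52 Hz.
k=2: 92 Hz, 100 Hz.
k=3: 140 Hz, 148 Hz.
k=4: 188 Hz, 196 Hz.
Within [48 Hz, 140 Hz]: 52 Hz, 92 Hz, 100 Hz, 140 Hz.

52 Hz, 92 Hz, 100 Hz, 140 Hz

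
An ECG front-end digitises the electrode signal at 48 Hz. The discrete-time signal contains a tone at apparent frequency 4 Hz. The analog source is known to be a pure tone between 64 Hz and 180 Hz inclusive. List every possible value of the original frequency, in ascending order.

Frequencies that alias to 4 Hz are k·fs ± 4 Hz for integer k ≥ 0.
k=0: 4 Hz.
k=1: 44 Hz, 52 Hz.
k=2: 92 Hz, 100 Hz.
k=3: 140 Hz, 148 Hz.
k=4: 188 Hz, 196 Hz.
Within [64 Hz, 180 Hz]: 92 Hz, 100 Hz, 140 Hz, 148 Hz.

92 Hz, 100 Hz, 140 Hz, 148 Hz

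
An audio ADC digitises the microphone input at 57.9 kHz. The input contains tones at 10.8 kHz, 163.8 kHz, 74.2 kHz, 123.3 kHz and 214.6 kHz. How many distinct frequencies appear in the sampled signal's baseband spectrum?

fs/2 = 28.95 kHz.
10.8 kHz ≤ fs/2 = 28.95 kHz, passes unchanged.
163.8 kHz mod fs = 48 kHz.
48 kHz > fs/2 = 28.95 kHz, folds to fs − 48 kHz = 9.9 kHz.
74.2 kHz mod fs = 16.3 kHz.
16.3 kHz ≤ fs/2 = 28.95 kHz, appears at 16.3 kHz.
123.3 kHz mod fs = 7.5 kHz.
7.5 kHz ≤ fs/2 = 28.95 kHz, appears at 7.5 kHz.
214.6 kHz mod fs = 40.9 kHz.
40.9 kHz > fs/2 = 28.95 kHz, folds to fs − 40.9 kHz = 17 kHz.
Distinct values: {7.5 kHz, 9.9 kHz, 10.8 kHz, 16.3 kHz, 17 kHz} → 5.

5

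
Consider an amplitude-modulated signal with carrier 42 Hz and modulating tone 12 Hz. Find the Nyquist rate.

AM sidebands sit at fc ± fm = 30 Hz and 54 Hz.
Highest-frequency component: 54 Hz.
Nyquist rate = 2 × 54 Hz = 108 Hz.

108 Hz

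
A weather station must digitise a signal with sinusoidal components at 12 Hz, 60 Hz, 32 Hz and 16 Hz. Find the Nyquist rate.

120 Hz

Highest-frequency component: 60 Hz.
Nyquist rate = 2 × 60 Hz = 120 Hz.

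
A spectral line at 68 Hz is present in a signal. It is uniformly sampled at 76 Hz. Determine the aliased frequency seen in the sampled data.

68 Hz > fs/2 = 38 Hz, folds to fs − 68 Hz = 8 Hz.

8 Hz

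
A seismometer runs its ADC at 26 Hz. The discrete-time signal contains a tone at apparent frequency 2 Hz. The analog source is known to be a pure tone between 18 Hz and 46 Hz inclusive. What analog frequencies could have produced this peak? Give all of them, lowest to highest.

24 Hz, 28 Hz

Frequencies that alias to 2 Hz are k·fs ± 2 Hz for integer k ≥ 0.
k=0: 2 Hz.
k=1: 24 Hz, 28 Hz.
k=2: 50 Hz, 54 Hz.
Within [18 Hz, 46 Hz]: 24 Hz, 28 Hz.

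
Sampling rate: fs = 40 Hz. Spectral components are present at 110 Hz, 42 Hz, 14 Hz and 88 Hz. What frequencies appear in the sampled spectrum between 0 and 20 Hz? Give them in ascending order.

fs/2 = 20 Hz.
110 Hz mod fs = 30 Hz.
30 Hz > fs/2 = 20 Hz, folds to fs − 30 Hz = 10 Hz.
42 Hz mod fs = 2 Hz.
2 Hz ≤ fs/2 = 20 Hz, appears at 2 Hz.
14 Hz ≤ fs/2 = 20 Hz, passes unchanged.
88 Hz mod fs = 8 Hz.
8 Hz ≤ fs/2 = 20 Hz, appears at 8 Hz.
Distinct values: {2 Hz, 8 Hz, 10 Hz, 14 Hz}.

2 Hz, 8 Hz, 10 Hz, 14 Hz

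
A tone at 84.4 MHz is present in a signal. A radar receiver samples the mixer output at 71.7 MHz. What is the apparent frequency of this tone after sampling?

84.4 MHz mod fs = 12.7 MHz.
12.7 MHz ≤ fs/2 = 35.85 MHz, appears at 12.7 MHz.

12.7 MHz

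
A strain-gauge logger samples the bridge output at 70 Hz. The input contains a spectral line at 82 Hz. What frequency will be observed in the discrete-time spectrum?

82 Hz mod fs = 12 Hz.
12 Hz ≤ fs/2 = 35 Hz, appears at 12 Hz.

12 Hz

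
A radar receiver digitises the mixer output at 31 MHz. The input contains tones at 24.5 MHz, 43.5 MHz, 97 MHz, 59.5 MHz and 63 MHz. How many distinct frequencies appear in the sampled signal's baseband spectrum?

5

fs/2 = 15.5 MHz.
24.5 MHz > fs/2 = 15.5 MHz, folds to fs − 24.5 MHz = 6.5 MHz.
43.5 MHz mod fs = 12.5 MHz.
12.5 MHz ≤ fs/2 = 15.5 MHz, appears at 12.5 MHz.
97 MHz mod fs = 4 MHz.
4 MHz ≤ fs/2 = 15.5 MHz, appears at 4 MHz.
59.5 MHz mod fs = 28.5 MHz.
28.5 MHz > fs/2 = 15.5 MHz, folds to fs − 28.5 MHz = 2.5 MHz.
63 MHz mod fs = 1 MHz.
1 MHz ≤ fs/2 = 15.5 MHz, appears at 1 MHz.
Distinct values: {1 MHz, 2.5 MHz, 4 MHz, 6.5 MHz, 12.5 MHz} → 5.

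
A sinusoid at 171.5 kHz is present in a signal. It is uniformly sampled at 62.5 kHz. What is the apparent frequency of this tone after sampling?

171.5 kHz mod fs = 46.5 kHz.
46.5 kHz > fs/2 = 31.25 kHz, folds to fs − 46.5 kHz = 16 kHz.

16 kHz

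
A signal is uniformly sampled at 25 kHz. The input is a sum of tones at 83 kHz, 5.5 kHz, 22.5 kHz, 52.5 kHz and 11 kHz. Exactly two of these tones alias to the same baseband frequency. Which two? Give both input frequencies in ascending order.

fs/2 = 12.5 kHz.
83 kHz mod fs = 8 kHz.
8 kHz ≤ fs/2 = 12.5 kHz, appears at 8 kHz.
5.5 kHz ≤ fs/2 = 12.5 kHz, passes unchanged.
22.5 kHz > fs/2 = 12.5 kHz, folds to fs − 22.5 kHz = 2.5 kHz.
52.5 kHz mod fs = 2.5 kHz.
2.5 kHz ≤ fs/2 = 12.5 kHz, appears at 2.5 kHz.
11 kHz ≤ fs/2 = 12.5 kHz, passes unchanged.
22.5 kHz and 52.5 kHz both map to 2.5 kHz.

22.5 kHz, 52.5 kHz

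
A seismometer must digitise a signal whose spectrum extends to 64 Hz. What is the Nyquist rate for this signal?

128 Hz

Nyquist rate = 2 × 64 Hz = 128 Hz.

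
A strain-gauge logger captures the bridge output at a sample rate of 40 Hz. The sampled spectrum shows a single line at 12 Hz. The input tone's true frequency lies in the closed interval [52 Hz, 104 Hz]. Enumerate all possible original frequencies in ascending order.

52 Hz, 68 Hz, 92 Hz

Frequencies that alias to 12 Hz are k·fs ± 12 Hz for integer k ≥ 0.
k=0: 12 Hz.
k=1: 28 Hz, 52 Hz.
k=2: 68 Hz, 92 Hz.
k=3: 108 Hz, 132 Hz.
Within [52 Hz, 104 Hz]: 52 Hz, 68 Hz, 92 Hz.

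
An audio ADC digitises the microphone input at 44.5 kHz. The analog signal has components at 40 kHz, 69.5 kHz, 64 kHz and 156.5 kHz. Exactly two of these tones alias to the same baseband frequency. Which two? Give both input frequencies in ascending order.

fs/2 = 22.25 kHz.
40 kHz > fs/2 = 22.25 kHz, folds to fs − 40 kHz = 4.5 kHz.
69.5 kHz mod fs = 25 kHz.
25 kHz > fs/2 = 22.25 kHz, folds to fs − 25 kHz = 19.5 kHz.
64 kHz mod fs = 19.5 kHz.
19.5 kHz ≤ fs/2 = 22.25 kHz, appears at 19.5 kHz.
156.5 kHz mod fs = 23 kHz.
23 kHz > fs/2 = 22.25 kHz, folds to fs − 23 kHz = 21.5 kHz.
64 kHz and 69.5 kHz both map to 19.5 kHz.

64 kHz, 69.5 kHz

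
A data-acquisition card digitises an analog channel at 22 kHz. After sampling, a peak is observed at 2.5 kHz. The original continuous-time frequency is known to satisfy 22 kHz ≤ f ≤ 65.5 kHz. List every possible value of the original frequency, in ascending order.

24.5 kHz, 41.5 kHz, 46.5 kHz, 63.5 kHz

Frequencies that alias to 2.5 kHz are k·fs ± 2.5 kHz for integer k ≥ 0.
k=0: 2.5 kHz.
k=1: 19.5 kHz, 24.5 kHz.
k=2: 41.5 kHz, 46.5 kHz.
k=3: 63.5 kHz, 68.5 kHz.
k=4: 85.5 kHz, 90.5 kHz.
Within [22 kHz, 65.5 kHz]: 24.5 kHz, 41.5 kHz, 46.5 kHz, 63.5 kHz.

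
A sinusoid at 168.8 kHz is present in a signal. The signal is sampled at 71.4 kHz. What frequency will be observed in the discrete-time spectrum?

168.8 kHz mod fs = 26 kHz.
26 kHz ≤ fs/2 = 35.7 kHz, appears at 26 kHz.

26 kHz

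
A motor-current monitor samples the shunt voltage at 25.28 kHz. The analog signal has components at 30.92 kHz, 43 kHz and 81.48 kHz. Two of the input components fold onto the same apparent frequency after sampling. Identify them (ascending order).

fs/2 = 12.64 kHz.
30.92 kHz mod fs = 5.64 kHz.
5.64 kHz ≤ fs/2 = 12.64 kHz, appears at 5.64 kHz.
43 kHz mod fs = 17.72 kHz.
17.72 kHz > fs/2 = 12.64 kHz, folds to fs − 17.72 kHz = 7.56 kHz.
81.48 kHz mod fs = 5.64 kHz.
5.64 kHz ≤ fs/2 = 12.64 kHz, appears at 5.64 kHz.
30.92 kHz and 81.48 kHz both map to 5.64 kHz.

30.92 kHz, 81.48 kHz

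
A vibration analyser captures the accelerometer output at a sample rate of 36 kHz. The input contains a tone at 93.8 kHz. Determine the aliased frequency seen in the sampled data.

14.2 kHz

93.8 kHz mod fs = 21.8 kHz.
21.8 kHz > fs/2 = 18 kHz, folds to fs − 21.8 kHz = 14.2 kHz.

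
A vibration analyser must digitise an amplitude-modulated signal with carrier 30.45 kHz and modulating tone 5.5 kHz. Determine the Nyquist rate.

AM sidebands sit at fc ± fm = 24.95 kHz and 35.95 kHz.
Highest-frequency component: 35.95 kHz.
Nyquist rate = 2 × 35.95 kHz = 71.9 kHz.

71.9 kHz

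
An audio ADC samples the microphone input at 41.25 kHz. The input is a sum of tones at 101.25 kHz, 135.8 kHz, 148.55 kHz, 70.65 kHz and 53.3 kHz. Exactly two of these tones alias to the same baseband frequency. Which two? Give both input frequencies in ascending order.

fs/2 = 20.625 kHz.
101.25 kHz mod fs = 18.75 kHz.
18.75 kHz ≤ fs/2 = 20.625 kHz, appears at 18.75 kHz.
135.8 kHz mod fs = 12.05 kHz.
12.05 kHz ≤ fs/2 = 20.625 kHz, appears at 12.05 kHz.
148.55 kHz mod fs = 24.8 kHz.
24.8 kHz > fs/2 = 20.625 kHz, folds to fs − 24.8 kHz = 16.45 kHz.
70.65 kHz mod fs = 29.4 kHz.
29.4 kHz > fs/2 = 20.625 kHz, folds to fs − 29.4 kHz = 11.85 kHz.
53.3 kHz mod fs = 12.05 kHz.
12.05 kHz ≤ fs/2 = 20.625 kHz, appears at 12.05 kHz.
53.3 kHz and 135.8 kHz both map to 12.05 kHz.

53.3 kHz, 135.8 kHz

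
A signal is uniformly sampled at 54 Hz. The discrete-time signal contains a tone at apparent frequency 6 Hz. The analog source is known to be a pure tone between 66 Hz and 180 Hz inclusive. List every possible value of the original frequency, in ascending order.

Frequencies that alias to 6 Hz are k·fs ± 6 Hz for integer k ≥ 0.
k=0: 6 Hz.
k=1: 48 Hz, 60 Hz.
k=2: 102 Hz, 114 Hz.
k=3: 156 Hz, 168 Hz.
k=4: 210 Hz, 222 Hz.
Within [66 Hz, 180 Hz]: 102 Hz, 114 Hz, 156 Hz, 168 Hz.

102 Hz, 114 Hz, 156 Hz, 168 Hz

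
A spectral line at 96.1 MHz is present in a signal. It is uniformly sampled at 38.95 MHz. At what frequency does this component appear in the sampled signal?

18.2 MHz

96.1 MHz mod fs = 18.2 MHz.
18.2 MHz ≤ fs/2 = 19.475 MHz, appears at 18.2 MHz.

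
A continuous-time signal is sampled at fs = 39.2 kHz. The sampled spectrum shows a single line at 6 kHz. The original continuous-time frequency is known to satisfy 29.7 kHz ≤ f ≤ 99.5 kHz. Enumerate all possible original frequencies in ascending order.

Frequencies that alias to 6 kHz are k·fs ± 6 kHz for integer k ≥ 0.
k=0: 6 kHz.
k=1: 33.2 kHz, 45.2 kHz.
k=2: 72.4 kHz, 84.4 kHz.
k=3: 111.6 kHz, 123.6 kHz.
Within [29.7 kHz, 99.5 kHz]: 33.2 kHz, 45.2 kHz, 72.4 kHz, 84.4 kHz.

33.2 kHz, 45.2 kHz, 72.4 kHz, 84.4 kHz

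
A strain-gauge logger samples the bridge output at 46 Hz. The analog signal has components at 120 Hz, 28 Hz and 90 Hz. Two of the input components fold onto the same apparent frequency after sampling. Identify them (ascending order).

28 Hz, 120 Hz

fs/2 = 23 Hz.
120 Hz mod fs = 28 Hz.
28 Hz > fs/2 = 23 Hz, folds to fs − 28 Hz = 18 Hz.
28 Hz > fs/2 = 23 Hz, folds to fs − 28 Hz = 18 Hz.
90 Hz mod fs = 44 Hz.
44 Hz > fs/2 = 23 Hz, folds to fs − 44 Hz = 2 Hz.
28 Hz and 120 Hz both map to 18 Hz.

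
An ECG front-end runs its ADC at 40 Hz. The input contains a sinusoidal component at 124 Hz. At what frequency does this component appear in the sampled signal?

124 Hz mod fs = 4 Hz.
4 Hz ≤ fs/2 = 20 Hz, appears at 4 Hz.

4 Hz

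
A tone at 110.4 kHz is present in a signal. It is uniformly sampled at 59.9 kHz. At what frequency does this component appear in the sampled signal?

9.4 kHz

110.4 kHz mod fs = 50.5 kHz.
50.5 kHz > fs/2 = 29.95 kHz, folds to fs − 50.5 kHz = 9.4 kHz.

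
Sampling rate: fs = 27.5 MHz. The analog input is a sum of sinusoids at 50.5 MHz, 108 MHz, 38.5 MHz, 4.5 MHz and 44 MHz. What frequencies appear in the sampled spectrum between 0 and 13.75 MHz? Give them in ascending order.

2 MHz, 4.5 MHz, 11 MHz

fs/2 = 13.75 MHz.
50.5 MHz mod fs = 23 MHz.
23 MHz > fs/2 = 13.75 MHz, folds to fs − 23 MHz = 4.5 MHz.
108 MHz mod fs = 25.5 MHz.
25.5 MHz > fs/2 = 13.75 MHz, folds to fs − 25.5 MHz = 2 MHz.
38.5 MHz mod fs = 11 MHz.
11 MHz ≤ fs/2 = 13.75 MHz, appears at 11 MHz.
4.5 MHz ≤ fs/2 = 13.75 MHz, passes unchanged.
44 MHz mod fs = 16.5 MHz.
16.5 MHz > fs/2 = 13.75 MHz, folds to fs − 16.5 MHz = 11 MHz.
Distinct values: {2 MHz, 4.5 MHz, 11 MHz}.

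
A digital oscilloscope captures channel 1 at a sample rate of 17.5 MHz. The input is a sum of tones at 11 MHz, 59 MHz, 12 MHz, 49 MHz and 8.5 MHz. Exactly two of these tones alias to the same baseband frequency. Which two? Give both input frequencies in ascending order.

11 MHz, 59 MHz

fs/2 = 8.75 MHz.
11 MHz > fs/2 = 8.75 MHz, folds to fs − 11 MHz = 6.5 MHz.
59 MHz mod fs = 6.5 MHz.
6.5 MHz ≤ fs/2 = 8.75 MHz, appears at 6.5 MHz.
12 MHz > fs/2 = 8.75 MHz, folds to fs − 12 MHz = 5.5 MHz.
49 MHz mod fs = 14 MHz.
14 MHz > fs/2 = 8.75 MHz, folds to fs − 14 MHz = 3.5 MHz.
8.5 MHz ≤ fs/2 = 8.75 MHz, passes unchanged.
11 MHz and 59 MHz both map to 6.5 MHz.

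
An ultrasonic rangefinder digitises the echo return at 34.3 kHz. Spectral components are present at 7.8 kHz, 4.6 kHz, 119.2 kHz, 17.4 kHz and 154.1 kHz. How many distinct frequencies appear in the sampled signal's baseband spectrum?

4

fs/2 = 17.15 kHz.
7.8 kHz ≤ fs/2 = 17.15 kHz, passes unchanged.
4.6 kHz ≤ fs/2 = 17.15 kHz, passes unchanged.
119.2 kHz mod fs = 16.3 kHz.
16.3 kHz ≤ fs/2 = 17.15 kHz, appears at 16.3 kHz.
17.4 kHz > fs/2 = 17.15 kHz, folds to fs − 17.4 kHz = 16.9 kHz.
154.1 kHz mod fs = 16.9 kHz.
16.9 kHz ≤ fs/2 = 17.15 kHz, appears at 16.9 kHz.
Distinct values: {4.6 kHz, 7.8 kHz, 16.3 kHz, 16.9 kHz} → 4.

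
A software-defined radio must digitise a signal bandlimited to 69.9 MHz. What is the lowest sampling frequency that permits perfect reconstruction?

Nyquist rate = 2 × 69.9 MHz = 139.8 MHz.

139.8 MHz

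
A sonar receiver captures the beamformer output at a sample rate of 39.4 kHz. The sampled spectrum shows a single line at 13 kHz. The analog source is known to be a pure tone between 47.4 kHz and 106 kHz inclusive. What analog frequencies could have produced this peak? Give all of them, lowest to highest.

Frequencies that alias to 13 kHz are k·fs ± 13 kHz for integer k ≥ 0.
k=0: 13 kHz.
k=1: 26.4 kHz, 52.4 kHz.
k=2: 65.8 kHz, 91.8 kHz.
k=3: 105.2 kHz, 131.2 kHz.
k=4: 144.6 kHz, 170.6 kHz.
Within [47.4 kHz, 106 kHz]: 52.4 kHz, 65.8 kHz, 91.8 kHz, 105.2 kHz.

52.4 kHz, 65.8 kHz, 91.8 kHz, 105.2 kHz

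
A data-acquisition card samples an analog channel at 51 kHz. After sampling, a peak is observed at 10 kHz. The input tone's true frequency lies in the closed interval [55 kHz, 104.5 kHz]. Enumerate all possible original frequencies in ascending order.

Frequencies that alias to 10 kHz are k·fs ± 10 kHz for integer k ≥ 0.
k=0: 10 kHz.
k=1: 41 kHz, 61 kHz.
k=2: 92 kHz, 112 kHz.
k=3: 143 kHz, 163 kHz.
Within [55 kHz, 104.5 kHz]: 61 kHz, 92 kHz.

61 kHz, 92 kHz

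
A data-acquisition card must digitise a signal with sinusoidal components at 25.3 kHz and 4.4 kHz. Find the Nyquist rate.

Highest-frequency component: 25.3 kHz.
Nyquist rate = 2 × 25.3 kHz = 50.6 kHz.

50.6 kHz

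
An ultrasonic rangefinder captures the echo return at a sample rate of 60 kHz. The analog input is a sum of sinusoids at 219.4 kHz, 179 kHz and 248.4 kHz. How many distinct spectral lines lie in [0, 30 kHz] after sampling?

3

fs/2 = 30 kHz.
219.4 kHz mod fs = 39.4 kHz.
39.4 kHz > fs/2 = 30 kHz, folds to fs − 39.4 kHz = 20.6 kHz.
179 kHz mod fs = 59 kHz.
59 kHz > fs/2 = 30 kHz, folds to fs − 59 kHz = 1 kHz.
248.4 kHz mod fs = 8.4 kHz.
8.4 kHz ≤ fs/2 = 30 kHz, appears at 8.4 kHz.
Distinct values: {1 kHz, 8.4 kHz, 20.6 kHz} → 3.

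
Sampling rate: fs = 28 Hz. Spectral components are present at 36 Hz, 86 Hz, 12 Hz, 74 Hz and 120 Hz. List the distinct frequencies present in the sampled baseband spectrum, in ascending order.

fs/2 = 14 Hz.
36 Hz mod fs = 8 Hz.
8 Hz ≤ fs/2 = 14 Hz, appears at 8 Hz.
86 Hz mod fs = 2 Hz.
2 Hz ≤ fs/2 = 14 Hz, appears at 2 Hz.
12 Hz ≤ fs/2 = 14 Hz, passes unchanged.
74 Hz mod fs = 18 Hz.
18 Hz > fs/2 = 14 Hz, folds to fs − 18 Hz = 10 Hz.
120 Hz mod fs = 8 Hz.
8 Hz ≤ fs/2 = 14 Hz, appears at 8 Hz.
Distinct values: {2 Hz, 8 Hz, 10 Hz, 12 Hz}.

2 Hz, 8 Hz, 10 Hz, 12 Hz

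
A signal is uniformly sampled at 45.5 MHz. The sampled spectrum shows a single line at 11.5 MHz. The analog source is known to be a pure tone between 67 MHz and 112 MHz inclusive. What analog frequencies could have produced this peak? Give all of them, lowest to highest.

79.5 MHz, 102.5 MHz

Frequencies that alias to 11.5 MHz are k·fs ± 11.5 MHz for integer k ≥ 0.
k=0: 11.5 MHz.
k=1: 34 MHz, 57 MHz.
k=2: 79.5 MHz, 102.5 MHz.
k=3: 125 MHz, 148 MHz.
Within [67 MHz, 112 MHz]: 79.5 MHz, 102.5 MHz.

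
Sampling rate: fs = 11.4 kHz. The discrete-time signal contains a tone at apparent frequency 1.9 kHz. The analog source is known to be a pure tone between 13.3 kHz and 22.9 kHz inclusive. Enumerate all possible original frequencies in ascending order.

13.3 kHz, 20.9 kHz

Frequencies that alias to 1.9 kHz are k·fs ± 1.9 kHz for integer k ≥ 0.
k=0: 1.9 kHz.
k=1: 9.5 kHz, 13.3 kHz.
k=2: 20.9 kHz, 24.7 kHz.
k=3: 32.3 kHz, 36.1 kHz.
Within [13.3 kHz, 22.9 kHz]: 13.3 kHz, 20.9 kHz.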